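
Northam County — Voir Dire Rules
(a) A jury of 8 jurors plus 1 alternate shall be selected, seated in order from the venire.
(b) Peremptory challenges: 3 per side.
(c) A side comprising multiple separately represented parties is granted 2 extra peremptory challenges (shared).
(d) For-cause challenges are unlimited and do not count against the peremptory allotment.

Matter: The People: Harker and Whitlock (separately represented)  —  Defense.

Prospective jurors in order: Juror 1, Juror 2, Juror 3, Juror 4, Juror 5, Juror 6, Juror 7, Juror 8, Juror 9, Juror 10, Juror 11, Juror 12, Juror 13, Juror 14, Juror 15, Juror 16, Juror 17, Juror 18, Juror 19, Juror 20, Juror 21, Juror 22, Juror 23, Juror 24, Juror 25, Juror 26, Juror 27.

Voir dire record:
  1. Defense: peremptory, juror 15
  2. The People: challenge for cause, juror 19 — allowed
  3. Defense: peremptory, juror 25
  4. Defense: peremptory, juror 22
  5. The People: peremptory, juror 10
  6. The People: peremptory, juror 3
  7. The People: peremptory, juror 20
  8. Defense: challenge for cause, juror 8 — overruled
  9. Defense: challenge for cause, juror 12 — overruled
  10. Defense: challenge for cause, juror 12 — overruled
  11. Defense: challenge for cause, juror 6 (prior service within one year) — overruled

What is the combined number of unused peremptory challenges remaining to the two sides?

2

The People allotment: 3 base + 2 multi-party = 5. Defense allotment: 3.
The People peremptories used: #10, #3, #20 — 3 (the for-cause on #19 doesn't count).
Defense peremptories used: #15, #25, #22 — 3 (for-cause on #8, #12, #12, #6 don't count).
Remaining: (5 − 3) + (3 − 3) = 2.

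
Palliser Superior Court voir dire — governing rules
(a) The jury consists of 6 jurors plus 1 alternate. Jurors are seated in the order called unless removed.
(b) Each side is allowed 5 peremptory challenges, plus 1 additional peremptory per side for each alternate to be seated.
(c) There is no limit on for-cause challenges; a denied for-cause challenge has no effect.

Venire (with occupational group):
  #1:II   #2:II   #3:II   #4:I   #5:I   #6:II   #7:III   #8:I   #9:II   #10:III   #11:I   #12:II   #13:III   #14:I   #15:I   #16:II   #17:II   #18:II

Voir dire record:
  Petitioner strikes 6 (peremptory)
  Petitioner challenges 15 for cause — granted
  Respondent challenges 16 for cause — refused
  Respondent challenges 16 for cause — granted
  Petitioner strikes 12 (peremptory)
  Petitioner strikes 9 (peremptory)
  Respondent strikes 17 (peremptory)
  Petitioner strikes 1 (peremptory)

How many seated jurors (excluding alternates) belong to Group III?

Removed: #1, #6, #9, #12, #15, #16, #17.
Seated jurors 1–6: #2, #3, #4, #5, #7, #8 (alternates #10 not counted).
Of those, in Group III: #7 → 1.

1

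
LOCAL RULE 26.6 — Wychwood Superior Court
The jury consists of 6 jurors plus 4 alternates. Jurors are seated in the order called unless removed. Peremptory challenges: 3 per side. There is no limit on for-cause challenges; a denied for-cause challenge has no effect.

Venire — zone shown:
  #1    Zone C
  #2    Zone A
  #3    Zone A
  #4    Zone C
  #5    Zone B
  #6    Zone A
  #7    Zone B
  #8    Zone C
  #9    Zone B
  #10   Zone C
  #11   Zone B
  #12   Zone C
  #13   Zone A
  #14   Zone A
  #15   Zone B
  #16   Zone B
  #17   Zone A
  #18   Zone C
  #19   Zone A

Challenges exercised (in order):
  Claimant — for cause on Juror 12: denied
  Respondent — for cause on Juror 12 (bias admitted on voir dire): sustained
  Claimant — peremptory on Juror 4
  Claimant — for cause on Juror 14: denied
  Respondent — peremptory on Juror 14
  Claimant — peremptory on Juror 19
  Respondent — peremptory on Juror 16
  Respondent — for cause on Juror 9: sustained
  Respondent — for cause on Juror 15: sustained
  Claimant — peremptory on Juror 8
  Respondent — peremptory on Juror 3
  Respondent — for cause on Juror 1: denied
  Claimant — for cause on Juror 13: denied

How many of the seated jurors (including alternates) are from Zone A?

Removed: #3, #4, #8, #9, #12, #14, #15, #16, #19.
Seated (10 incl. alternates): #1, #2, #5, #6, #7, #10, #11, #13, #17, #18.
Of those, in Zone A: #2, #6, #13, #17 → 4.

4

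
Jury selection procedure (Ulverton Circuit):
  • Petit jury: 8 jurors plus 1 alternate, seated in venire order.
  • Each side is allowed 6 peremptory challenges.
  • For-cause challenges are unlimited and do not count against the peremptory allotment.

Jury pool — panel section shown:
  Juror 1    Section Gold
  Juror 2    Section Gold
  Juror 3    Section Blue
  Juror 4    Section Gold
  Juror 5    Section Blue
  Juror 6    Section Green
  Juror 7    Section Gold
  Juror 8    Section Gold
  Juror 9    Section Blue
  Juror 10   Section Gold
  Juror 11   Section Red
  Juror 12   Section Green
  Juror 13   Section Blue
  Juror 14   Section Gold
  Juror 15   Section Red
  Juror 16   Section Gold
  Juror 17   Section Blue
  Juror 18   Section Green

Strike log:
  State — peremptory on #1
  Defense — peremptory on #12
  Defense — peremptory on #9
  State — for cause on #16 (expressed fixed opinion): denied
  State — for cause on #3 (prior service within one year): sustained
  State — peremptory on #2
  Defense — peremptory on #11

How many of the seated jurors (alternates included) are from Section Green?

1

Removed: #1, #2, #3, #9, #11, #12.
Seated (9 incl. alternates): #4, #5, #6, #7, #8, #10, #13, #14, #15.
Of those, in Section Green: #6 → 1.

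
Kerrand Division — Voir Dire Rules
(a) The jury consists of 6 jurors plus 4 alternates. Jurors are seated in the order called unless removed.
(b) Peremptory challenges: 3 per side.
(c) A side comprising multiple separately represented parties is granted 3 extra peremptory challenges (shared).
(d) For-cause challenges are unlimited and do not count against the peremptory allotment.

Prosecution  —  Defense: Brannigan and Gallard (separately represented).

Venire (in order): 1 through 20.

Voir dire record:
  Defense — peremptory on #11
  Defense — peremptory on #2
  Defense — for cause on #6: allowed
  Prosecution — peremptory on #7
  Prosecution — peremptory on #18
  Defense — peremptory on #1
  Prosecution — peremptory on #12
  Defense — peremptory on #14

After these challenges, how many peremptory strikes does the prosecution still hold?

0

Prosecution allotment: 3.
Prosecution peremptories used: #7, #18, #12 — 3.
Remaining: 3 − 3 = 0.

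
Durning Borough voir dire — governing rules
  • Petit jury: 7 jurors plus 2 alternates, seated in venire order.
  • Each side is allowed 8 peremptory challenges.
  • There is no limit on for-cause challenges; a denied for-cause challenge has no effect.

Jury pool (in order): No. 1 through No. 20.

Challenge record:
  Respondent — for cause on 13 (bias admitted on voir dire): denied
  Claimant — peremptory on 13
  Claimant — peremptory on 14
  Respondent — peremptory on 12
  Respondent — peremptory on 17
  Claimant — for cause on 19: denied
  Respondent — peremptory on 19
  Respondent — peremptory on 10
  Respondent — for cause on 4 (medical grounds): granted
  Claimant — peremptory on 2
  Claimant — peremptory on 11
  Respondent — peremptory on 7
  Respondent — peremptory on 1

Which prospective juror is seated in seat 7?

16

Removed: #1, #2, #4, #7, #10, #11, #12, #13, #14, #17, #19.
Seating in order: seats 1–7 → #3, #5, #6, #8, #9, #15, #16; alternates → #18, #20.
So seat 7 is #16.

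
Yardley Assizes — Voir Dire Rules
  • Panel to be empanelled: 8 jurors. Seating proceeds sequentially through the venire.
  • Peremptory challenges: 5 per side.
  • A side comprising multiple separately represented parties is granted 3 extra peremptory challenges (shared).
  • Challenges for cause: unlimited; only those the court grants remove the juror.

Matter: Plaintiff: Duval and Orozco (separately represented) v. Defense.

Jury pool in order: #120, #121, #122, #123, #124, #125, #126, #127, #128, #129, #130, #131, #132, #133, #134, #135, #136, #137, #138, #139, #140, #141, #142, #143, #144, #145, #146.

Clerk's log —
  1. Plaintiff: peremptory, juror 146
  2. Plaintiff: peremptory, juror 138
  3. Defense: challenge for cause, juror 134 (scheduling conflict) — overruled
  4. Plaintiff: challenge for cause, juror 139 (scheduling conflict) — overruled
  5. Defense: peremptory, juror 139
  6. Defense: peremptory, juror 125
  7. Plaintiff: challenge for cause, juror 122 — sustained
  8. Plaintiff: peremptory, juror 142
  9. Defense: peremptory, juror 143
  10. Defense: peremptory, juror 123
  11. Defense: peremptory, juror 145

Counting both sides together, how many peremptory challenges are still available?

5

Plaintiff allotment: 5 base + 3 multi-party = 8. Defense allotment: 5.
Plaintiff peremptories used: #146, #138, #142 — 3 (for-cause on #139, #122 don't count).
Defense peremptories used: #139, #125, #143, #123, #145 — 5 (the for-cause on #134 doesn't count).
Remaining: (8 − 3) + (5 − 5) = 5.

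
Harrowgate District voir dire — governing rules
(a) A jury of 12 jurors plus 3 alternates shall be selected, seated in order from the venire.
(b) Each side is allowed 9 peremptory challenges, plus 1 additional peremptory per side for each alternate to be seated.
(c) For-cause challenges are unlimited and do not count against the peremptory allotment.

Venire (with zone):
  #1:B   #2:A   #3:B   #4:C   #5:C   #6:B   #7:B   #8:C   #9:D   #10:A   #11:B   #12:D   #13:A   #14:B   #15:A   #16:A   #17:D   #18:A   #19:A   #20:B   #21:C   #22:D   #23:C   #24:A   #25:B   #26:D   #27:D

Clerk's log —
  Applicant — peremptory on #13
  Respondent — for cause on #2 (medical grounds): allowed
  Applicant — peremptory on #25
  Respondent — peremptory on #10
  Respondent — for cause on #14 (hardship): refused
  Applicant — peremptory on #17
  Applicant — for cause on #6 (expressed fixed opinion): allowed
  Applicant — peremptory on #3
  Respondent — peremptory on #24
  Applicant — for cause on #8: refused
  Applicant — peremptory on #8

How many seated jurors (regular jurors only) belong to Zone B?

Removed: #2, #3, #6, #8, #10, #13, #17, #24, #25.
Seated jurors 1–12: #1, #4, #5, #7, #9, #11, #12, #14, #15, #16, #18, #19 (alternates #20, #21, #22 not counted).
Of those, in Zone B: #1, #7, #11, #14 → 4.

4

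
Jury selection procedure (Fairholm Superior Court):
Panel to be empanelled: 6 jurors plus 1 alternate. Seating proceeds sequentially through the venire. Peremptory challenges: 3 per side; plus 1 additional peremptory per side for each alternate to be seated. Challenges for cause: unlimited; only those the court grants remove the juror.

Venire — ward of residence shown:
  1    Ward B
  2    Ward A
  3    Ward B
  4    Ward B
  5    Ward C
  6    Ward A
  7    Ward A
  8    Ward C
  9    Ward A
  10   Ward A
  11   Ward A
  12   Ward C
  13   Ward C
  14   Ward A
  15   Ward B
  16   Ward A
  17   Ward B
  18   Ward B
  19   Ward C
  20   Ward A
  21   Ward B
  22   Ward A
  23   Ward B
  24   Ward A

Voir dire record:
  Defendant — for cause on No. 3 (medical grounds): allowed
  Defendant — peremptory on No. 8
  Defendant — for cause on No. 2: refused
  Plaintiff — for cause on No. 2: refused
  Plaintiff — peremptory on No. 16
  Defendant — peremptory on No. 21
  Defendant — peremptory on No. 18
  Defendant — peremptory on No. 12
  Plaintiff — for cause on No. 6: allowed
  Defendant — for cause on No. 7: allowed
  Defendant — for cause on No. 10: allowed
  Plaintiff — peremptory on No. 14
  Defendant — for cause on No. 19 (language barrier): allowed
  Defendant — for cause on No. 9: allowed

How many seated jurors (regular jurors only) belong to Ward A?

Removed: #3, #6, #7, #8, #9, #10, #12, #14, #16, #18, #19, #21.
Seated jurors 1–6: #1, #2, #4, #5, #11, #13 (alternates #15 not counted).
Of those, in Ward A: #2, #11 → 2.

2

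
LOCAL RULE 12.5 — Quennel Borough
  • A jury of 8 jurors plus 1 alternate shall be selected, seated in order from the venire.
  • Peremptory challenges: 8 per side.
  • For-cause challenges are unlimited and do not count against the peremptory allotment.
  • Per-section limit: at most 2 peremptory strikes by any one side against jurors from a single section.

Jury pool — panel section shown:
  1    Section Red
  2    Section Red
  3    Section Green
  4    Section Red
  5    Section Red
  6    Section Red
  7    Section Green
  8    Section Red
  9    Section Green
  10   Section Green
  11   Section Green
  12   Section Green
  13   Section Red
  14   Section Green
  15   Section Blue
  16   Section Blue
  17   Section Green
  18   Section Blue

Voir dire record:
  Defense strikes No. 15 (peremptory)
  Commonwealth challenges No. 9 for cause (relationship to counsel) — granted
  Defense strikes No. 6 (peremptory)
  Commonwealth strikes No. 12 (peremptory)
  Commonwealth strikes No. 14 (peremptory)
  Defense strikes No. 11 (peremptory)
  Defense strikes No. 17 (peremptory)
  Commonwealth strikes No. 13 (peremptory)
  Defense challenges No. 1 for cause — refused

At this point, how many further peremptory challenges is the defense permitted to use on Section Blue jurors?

Defense peremptories so far: #15, #6, #11, #17 — 4 of 8 used, 4 left overall.
Against Section Blue: #15 — 1 used; per-section cap 2 leaves 1.
Binding limit: min(4, 1) = 1.

1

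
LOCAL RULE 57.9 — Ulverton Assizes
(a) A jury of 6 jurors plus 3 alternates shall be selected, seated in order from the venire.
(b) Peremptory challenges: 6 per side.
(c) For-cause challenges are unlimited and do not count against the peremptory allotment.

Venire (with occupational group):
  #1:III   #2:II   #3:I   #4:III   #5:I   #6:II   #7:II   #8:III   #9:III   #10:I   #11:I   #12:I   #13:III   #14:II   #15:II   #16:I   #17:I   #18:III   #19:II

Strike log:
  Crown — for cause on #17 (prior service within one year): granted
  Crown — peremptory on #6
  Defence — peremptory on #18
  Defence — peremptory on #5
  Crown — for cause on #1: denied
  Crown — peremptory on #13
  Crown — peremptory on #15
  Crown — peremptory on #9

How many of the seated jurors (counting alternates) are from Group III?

Removed: #5, #6, #9, #13, #15, #17, #18.
Seated (9 incl. alternates): #1, #2, #3, #4, #7, #8, #10, #11, #12.
Of those, in Group III: #1, #4, #8 → 3.

3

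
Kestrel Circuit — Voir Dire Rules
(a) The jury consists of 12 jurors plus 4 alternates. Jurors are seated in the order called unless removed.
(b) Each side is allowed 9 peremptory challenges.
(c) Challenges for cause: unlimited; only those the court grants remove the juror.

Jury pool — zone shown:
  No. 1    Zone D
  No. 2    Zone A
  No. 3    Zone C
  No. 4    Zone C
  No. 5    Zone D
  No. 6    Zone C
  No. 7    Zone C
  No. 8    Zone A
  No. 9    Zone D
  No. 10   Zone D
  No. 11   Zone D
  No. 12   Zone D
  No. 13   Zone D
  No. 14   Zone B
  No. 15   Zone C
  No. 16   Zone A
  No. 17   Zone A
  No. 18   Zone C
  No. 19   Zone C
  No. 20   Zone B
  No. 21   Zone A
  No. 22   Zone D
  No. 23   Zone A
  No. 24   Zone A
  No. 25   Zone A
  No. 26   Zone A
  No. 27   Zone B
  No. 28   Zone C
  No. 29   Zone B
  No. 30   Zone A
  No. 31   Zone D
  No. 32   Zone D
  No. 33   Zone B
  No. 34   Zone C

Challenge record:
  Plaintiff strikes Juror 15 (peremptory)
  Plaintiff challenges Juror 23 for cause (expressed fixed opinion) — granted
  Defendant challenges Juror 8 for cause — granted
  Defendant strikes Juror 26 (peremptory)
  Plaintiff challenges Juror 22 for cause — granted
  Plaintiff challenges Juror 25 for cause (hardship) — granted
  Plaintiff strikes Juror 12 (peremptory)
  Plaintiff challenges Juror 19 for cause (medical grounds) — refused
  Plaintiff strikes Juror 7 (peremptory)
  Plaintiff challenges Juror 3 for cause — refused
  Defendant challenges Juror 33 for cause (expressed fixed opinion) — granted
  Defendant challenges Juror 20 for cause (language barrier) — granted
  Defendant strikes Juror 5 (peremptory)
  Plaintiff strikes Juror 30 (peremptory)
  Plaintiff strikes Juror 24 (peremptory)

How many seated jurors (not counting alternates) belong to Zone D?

Removed: #5, #7, #8, #12, #15, #20, #22, #23, #24, #25, #26, #30, #33.
Seated jurors 1–12: #1, #2, #3, #4, #6, #9, #10, #11, #13, #14, #16, #17 (alternates #18, #19, #21, #27 not counted).
Of those, in Zone D: #1, #9, #10, #11, #13 → 5.

5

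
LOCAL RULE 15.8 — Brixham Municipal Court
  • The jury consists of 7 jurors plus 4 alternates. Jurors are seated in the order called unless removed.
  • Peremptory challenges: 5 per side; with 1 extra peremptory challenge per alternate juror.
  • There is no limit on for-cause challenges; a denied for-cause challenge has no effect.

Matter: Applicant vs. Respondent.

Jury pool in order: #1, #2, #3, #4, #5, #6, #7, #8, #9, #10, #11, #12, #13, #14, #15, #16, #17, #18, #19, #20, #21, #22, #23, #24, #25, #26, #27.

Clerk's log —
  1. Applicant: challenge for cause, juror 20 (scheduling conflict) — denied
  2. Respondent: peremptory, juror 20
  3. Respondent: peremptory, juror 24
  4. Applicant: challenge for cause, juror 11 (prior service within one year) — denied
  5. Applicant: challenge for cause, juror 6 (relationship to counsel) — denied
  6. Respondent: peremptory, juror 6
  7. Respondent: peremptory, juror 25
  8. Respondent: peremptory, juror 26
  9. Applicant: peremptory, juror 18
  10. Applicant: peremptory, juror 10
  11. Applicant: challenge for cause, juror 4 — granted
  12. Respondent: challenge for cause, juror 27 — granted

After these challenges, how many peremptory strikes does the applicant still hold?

7

Applicant allotment: 5 base + 1 × 4 alternates = 9.
Applicant peremptories used: #18, #10 — 2 (for-cause on #20, #11, #6, #4 don't count).
Remaining: 9 − 2 = 7.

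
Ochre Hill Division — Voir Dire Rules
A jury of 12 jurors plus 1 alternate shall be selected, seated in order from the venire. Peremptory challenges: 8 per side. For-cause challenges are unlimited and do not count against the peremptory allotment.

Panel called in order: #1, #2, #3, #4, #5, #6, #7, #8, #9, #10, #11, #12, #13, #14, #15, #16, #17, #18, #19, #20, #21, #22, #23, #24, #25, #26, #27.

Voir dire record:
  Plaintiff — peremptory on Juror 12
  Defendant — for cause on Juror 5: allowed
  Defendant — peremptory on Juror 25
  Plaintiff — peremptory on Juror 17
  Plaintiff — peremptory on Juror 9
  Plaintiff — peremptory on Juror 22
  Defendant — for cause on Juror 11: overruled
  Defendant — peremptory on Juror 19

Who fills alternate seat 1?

Removed: #5, #9, #12, #17, #19, #22, #25. (#11 stays — for-cause denied.)
Seating in order: seats 1–12 → #1, #2, #3, #4, #6, #7, #8, #10, #11, #13, #14, #15; alternates → #16.
So alternate 1 is #16.

16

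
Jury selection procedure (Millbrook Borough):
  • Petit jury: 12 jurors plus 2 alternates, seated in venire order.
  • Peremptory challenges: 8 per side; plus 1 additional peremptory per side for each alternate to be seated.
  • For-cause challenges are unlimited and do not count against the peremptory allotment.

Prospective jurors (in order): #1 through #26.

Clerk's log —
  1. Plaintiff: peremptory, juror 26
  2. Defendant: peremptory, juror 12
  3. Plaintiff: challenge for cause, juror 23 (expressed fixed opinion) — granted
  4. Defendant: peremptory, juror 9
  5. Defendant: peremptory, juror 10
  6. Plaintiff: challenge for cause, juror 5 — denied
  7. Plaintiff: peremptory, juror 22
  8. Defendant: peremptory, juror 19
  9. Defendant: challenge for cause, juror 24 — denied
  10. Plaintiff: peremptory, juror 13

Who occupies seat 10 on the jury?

14

Removed: #9, #10, #12, #13, #19, #22, #23, #26. (#5, #24 stay — for-cause denied.)
Seating in order: seats 1–12 → #1, #2, #3, #4, #5, #6, #7, #8, #11, #14, #15, #16; alternates → #17, #18.
So seat 10 is #14.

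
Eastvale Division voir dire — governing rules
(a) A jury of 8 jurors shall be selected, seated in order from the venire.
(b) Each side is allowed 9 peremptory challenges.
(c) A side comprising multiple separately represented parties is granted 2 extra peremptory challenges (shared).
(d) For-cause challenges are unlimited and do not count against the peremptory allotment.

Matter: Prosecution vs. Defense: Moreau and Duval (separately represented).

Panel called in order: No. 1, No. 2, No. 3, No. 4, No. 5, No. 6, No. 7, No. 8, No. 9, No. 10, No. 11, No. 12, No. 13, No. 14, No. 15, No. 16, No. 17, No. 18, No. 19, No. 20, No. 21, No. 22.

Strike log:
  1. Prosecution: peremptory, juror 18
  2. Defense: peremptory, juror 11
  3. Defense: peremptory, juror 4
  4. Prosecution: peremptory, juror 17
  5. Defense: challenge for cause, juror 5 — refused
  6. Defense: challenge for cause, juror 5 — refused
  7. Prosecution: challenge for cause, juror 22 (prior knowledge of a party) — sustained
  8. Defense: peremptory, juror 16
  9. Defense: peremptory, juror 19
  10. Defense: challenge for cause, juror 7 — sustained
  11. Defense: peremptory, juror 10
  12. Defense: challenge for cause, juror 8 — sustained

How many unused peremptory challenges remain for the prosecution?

Prosecution allotment: 9.
Prosecution peremptories used: #18, #17 — 2 (the for-cause on #22 doesn't count).
Remaining: 9 − 2 = 7.

7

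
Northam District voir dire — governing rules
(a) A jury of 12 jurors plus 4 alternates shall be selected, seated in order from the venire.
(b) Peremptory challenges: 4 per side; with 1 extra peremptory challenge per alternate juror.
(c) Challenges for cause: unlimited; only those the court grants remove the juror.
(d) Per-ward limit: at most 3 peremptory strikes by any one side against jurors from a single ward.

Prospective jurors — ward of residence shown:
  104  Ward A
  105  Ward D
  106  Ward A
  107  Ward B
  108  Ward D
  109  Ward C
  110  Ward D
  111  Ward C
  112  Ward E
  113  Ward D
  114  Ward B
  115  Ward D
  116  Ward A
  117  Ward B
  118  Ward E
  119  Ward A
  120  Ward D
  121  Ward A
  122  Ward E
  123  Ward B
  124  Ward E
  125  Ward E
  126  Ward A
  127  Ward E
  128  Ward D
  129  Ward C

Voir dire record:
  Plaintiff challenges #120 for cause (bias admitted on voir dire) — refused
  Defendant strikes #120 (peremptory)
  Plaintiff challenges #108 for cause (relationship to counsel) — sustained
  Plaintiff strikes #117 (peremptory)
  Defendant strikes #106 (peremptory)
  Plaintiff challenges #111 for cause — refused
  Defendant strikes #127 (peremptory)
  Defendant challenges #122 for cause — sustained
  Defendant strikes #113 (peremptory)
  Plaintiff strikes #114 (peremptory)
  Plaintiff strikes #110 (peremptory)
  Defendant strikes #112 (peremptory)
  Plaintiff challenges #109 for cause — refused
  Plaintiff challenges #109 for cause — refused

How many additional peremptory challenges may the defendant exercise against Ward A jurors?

2

Defendant peremptories so far: #120, #106, #127, #113, #112 — 5 of 8 used, 3 left overall.
Against Ward A: #106 — 1 used; per-ward cap 3 leaves 2.
Binding limit: min(3, 2) = 2.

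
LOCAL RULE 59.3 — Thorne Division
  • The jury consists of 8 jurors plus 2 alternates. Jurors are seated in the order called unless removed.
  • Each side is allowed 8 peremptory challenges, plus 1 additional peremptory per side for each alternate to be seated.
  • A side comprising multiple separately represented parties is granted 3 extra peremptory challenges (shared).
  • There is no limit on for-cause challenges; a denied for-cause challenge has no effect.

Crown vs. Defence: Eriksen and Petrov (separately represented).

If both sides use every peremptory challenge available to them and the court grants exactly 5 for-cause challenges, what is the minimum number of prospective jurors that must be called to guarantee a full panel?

38

Seats to fill: 8 + 2 alternates = 10.
Peremptories — Crown: 8 + 1×2 = 10; Defence: 8 + 1×2 + 3 = 13; total 23.
For-cause removals: 5.
Minimum venire: 10 + 23 + 5 = 38.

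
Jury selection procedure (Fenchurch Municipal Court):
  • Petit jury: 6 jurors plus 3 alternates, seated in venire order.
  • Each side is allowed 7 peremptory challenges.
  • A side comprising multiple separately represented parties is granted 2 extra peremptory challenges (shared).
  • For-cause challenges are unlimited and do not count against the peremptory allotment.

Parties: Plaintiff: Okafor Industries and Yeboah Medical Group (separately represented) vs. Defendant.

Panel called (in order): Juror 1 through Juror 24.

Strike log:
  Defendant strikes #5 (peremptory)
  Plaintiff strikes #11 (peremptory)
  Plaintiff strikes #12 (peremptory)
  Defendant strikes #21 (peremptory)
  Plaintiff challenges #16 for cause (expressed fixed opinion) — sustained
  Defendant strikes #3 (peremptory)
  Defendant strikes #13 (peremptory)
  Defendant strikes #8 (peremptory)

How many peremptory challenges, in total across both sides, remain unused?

9

Plaintiff allotment: 7 base + 2 multi-party = 9. Defendant allotment: 7.
Plaintiff peremptories used: #11, #12 — 2 (the for-cause on #16 doesn't count).
Defendant peremptories used: #5, #21, #3, #13, #8 — 5.
Remaining: (9 − 2) + (7 − 5) = 9.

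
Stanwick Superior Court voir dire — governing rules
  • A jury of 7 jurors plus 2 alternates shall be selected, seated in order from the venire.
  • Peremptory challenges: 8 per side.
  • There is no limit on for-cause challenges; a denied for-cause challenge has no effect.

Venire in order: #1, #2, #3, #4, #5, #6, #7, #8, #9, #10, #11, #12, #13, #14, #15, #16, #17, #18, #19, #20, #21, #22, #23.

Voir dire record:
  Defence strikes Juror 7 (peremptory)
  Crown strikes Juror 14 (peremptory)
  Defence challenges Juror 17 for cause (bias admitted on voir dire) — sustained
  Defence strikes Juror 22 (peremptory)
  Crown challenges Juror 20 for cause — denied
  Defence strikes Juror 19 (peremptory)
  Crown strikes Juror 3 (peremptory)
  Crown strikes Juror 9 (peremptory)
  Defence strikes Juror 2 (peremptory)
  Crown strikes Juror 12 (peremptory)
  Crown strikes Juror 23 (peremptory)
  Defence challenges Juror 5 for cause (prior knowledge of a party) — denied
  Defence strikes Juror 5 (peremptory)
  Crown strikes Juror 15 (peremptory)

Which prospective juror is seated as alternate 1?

16

Removed: #2, #3, #5, #7, #9, #12, #14, #15, #17, #19, #22, #23. (#20 stays — for-cause denied.)
Seating in order: seats 1–7 → #1, #4, #6, #8, #10, #11, #13; alternates → #16, #18.
So alternate 1 is #16.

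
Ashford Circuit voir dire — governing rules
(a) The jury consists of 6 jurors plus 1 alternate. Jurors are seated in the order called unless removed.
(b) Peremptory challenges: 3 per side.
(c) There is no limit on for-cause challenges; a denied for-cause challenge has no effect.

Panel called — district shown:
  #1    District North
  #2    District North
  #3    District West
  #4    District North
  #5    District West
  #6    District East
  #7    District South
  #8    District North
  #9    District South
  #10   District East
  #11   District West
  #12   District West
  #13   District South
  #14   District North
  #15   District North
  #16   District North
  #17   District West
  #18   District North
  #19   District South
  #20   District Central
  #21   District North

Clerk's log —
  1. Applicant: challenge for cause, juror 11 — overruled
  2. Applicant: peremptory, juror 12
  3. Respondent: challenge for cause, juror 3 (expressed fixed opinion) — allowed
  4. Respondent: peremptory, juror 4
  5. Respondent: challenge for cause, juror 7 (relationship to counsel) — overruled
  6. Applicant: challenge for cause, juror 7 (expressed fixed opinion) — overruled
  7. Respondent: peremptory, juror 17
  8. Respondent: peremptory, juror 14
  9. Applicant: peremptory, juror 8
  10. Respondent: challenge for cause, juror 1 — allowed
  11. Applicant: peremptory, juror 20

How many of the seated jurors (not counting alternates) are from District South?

2

Removed: #1, #3, #4, #8, #12, #14, #17, #20.
Seated jurors 1–6: #2, #5, #6, #7, #9, #10 (alternates #11 not counted).
Of those, in District South: #7, #9 → 2.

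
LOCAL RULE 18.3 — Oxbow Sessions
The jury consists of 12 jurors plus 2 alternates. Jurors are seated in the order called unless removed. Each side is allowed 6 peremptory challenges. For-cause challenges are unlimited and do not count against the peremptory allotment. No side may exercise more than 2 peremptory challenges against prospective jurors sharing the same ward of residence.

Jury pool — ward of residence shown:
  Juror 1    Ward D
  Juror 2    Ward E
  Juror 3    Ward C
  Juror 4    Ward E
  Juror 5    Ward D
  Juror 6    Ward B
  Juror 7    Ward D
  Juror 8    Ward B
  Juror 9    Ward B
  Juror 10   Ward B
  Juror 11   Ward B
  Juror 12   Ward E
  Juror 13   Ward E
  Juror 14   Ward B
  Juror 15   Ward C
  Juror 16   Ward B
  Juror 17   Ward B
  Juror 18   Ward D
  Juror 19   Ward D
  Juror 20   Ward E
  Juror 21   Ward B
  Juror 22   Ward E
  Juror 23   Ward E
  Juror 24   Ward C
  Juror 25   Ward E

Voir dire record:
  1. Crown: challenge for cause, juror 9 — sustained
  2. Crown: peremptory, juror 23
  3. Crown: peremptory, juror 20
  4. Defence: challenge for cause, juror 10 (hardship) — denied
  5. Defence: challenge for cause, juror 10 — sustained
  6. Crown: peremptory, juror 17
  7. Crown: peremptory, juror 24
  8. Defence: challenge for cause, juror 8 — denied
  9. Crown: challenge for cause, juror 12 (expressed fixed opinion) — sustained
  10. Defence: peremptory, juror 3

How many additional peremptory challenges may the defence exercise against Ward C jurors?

Defence peremptories so far: #3 — 1 of 6 used, 5 left overall.
Against Ward C: #3 — 1 used; per-ward cap 2 leaves 1.
Binding limit: min(5, 1) = 1.

1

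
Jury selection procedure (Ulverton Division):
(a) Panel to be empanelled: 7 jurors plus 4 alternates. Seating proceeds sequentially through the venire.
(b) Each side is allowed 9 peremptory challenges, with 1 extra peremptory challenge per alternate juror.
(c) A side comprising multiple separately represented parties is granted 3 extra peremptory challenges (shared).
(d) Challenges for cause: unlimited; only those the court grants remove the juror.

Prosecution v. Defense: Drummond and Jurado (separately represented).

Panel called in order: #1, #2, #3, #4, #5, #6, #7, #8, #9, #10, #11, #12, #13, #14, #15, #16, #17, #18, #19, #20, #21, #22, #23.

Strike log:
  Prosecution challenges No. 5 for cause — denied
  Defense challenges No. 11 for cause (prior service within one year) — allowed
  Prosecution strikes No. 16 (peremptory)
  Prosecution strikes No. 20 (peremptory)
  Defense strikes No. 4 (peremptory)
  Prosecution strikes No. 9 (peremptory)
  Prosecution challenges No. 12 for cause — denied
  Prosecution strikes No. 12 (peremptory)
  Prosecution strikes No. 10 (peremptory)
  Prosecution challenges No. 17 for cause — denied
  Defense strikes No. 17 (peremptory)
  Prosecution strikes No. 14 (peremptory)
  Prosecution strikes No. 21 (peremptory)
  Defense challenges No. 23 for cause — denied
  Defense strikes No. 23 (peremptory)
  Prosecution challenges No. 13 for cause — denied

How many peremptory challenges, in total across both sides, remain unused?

Prosecution allotment: 9 base + 1 × 4 alternates = 13. Defense allotment: 9 base + 1 × 4 alternates + 3 multi-party = 16.
Prosecution peremptories used: #16, #20, #9, #12, #10, #14, #21 — 7 (for-cause on #5, #12, #17, #13 don't count).
Defense peremptories used: #4, #17, #23 — 3 (for-cause on #11, #23 don't count).
Remaining: (13 − 7) + (16 − 3) = 19.

19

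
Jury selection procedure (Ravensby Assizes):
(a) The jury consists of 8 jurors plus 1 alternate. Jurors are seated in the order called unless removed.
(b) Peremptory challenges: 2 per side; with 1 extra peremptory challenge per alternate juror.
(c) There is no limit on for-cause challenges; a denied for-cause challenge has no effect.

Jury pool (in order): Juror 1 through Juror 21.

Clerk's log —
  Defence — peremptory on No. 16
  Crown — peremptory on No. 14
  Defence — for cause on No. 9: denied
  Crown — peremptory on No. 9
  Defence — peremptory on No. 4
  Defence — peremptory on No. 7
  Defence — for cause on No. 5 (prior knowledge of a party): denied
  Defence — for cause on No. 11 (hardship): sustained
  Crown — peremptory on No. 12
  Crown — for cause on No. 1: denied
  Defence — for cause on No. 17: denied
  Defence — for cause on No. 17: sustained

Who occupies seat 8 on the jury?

13

Removed: #4, #7, #9, #11, #12, #14, #16, #17. (#1, #5 stay — for-cause denied.)
Seating in order: seats 1–8 → #1, #2, #3, #5, #6, #8, #10, #13; alternates → #15.
So seat 8 is #13.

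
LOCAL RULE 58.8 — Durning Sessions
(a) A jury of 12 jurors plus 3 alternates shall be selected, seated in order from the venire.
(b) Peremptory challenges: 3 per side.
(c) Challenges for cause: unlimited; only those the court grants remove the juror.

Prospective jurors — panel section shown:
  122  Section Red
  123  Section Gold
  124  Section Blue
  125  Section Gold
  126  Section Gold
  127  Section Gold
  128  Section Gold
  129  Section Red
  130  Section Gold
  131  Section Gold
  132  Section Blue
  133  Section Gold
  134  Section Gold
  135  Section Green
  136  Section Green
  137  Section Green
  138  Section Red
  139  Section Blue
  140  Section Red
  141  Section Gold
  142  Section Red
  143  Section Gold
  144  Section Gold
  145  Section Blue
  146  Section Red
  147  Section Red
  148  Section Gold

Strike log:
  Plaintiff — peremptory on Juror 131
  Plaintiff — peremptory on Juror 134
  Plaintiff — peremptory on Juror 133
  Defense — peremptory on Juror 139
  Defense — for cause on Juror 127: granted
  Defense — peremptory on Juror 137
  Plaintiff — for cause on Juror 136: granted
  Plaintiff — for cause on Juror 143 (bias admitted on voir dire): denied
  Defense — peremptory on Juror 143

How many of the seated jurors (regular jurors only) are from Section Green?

1

Removed: #127, #131, #133, #134, #136, #137, #139, #143.
Seated jurors 1–12: #122, #123, #124, #125, #126, #128, #129, #130, #132, #135, #138, #140 (alternates #141, #142, #144 not counted).
Of those, in Section Green: #135 → 1.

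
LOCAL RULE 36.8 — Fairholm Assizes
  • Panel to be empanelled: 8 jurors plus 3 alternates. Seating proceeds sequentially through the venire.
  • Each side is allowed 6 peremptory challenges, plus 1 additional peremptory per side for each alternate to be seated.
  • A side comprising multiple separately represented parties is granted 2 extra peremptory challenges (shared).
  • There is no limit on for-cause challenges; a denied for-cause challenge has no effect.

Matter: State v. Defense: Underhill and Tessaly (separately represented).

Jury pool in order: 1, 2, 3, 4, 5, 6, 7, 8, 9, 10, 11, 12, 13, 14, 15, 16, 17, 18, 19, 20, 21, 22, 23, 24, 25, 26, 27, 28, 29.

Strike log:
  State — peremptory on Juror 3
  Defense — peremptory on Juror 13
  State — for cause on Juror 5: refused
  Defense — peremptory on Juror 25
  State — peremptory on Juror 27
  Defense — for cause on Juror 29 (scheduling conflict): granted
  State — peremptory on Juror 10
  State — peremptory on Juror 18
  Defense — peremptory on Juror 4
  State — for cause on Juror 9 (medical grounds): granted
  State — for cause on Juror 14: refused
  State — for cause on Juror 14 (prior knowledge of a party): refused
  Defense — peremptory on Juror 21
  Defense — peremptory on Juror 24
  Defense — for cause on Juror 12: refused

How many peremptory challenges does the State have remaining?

5

State allotment: 6 base + 1 × 3 alternates = 9.
State peremptories used: #3, #27, #10, #18 — 4 (for-cause on #5, #9, #14, #14 don't count).
Remaining: 9 − 4 = 5.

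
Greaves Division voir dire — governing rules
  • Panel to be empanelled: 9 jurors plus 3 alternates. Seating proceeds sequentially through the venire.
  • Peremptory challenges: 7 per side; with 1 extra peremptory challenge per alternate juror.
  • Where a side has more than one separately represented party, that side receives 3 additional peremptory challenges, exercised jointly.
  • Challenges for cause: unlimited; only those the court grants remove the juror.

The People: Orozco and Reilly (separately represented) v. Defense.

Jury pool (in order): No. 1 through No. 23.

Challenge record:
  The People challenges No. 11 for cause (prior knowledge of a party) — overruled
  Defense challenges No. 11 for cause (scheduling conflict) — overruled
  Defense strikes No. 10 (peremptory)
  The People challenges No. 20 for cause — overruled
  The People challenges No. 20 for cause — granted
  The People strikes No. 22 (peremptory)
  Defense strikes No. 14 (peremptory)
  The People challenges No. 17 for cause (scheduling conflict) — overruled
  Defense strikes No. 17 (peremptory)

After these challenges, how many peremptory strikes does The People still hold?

The People allotment: 7 base + 1 × 3 alternates + 3 multi-party = 13.
The People peremptories used: #22 — 1 (for-cause on #11, #20, #20, #17 don't count).
Remaining: 13 − 1 = 12.

12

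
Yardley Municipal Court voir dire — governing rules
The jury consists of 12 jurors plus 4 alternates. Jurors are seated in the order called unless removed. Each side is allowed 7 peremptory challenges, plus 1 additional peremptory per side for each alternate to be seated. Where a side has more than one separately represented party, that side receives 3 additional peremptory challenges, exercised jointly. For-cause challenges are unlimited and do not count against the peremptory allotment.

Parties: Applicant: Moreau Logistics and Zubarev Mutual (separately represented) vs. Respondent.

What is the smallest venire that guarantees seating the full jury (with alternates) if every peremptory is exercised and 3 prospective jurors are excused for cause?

44

Seats to fill: 12 + 4 alternates = 16.
Peremptories — Applicant: 7 + 1×4 + 3 = 14; Respondent: 7 + 1×4 = 11; total 25.
For-cause removals: 3.
Minimum venire: 16 + 25 + 3 = 44.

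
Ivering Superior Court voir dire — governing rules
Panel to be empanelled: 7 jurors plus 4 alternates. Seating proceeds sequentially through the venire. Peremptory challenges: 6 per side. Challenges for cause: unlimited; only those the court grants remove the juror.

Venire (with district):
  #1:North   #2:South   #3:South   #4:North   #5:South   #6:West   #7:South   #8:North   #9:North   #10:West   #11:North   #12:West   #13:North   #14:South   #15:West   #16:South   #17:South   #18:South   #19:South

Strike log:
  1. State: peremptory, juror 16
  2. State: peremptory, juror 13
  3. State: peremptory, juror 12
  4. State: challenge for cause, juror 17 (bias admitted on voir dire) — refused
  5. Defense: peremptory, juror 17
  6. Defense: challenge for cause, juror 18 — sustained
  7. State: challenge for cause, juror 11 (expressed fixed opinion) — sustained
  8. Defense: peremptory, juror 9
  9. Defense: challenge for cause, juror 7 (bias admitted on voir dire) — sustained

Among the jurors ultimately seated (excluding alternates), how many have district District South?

Removed: #7, #9, #11, #12, #13, #16, #17, #18.
Seated jurors 1–7: #1, #2, #3, #4, #5, #6, #8 (alternates #10, #14, #15, #19 not counted).
Of those, in District South: #2, #3, #5 → 3.

3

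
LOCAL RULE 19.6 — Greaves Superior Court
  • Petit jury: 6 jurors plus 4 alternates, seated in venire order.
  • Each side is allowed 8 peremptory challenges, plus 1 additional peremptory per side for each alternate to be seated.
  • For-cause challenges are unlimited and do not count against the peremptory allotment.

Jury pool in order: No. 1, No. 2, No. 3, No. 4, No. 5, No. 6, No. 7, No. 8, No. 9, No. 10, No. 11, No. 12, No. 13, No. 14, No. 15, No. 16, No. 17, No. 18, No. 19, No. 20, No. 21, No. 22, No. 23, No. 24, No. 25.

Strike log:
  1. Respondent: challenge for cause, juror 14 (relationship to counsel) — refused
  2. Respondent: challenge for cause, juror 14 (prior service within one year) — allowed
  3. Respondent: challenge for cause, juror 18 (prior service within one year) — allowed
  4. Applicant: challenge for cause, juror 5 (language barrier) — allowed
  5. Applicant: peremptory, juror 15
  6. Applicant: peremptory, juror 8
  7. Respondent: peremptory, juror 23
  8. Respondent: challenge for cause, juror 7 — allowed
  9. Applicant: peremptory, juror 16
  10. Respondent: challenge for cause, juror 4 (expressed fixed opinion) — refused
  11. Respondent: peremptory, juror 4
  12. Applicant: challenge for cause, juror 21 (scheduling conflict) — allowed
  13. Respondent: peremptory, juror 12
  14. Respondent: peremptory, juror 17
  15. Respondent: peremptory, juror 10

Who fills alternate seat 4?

22

Removed: #4, #5, #7, #8, #10, #12, #14, #15, #16, #17, #18, #21, #23.
Seating in order: seats 1–6 → #1, #2, #3, #6, #9, #11; alternates → #13, #19, #20, #22.
So alternate 4 is #22.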